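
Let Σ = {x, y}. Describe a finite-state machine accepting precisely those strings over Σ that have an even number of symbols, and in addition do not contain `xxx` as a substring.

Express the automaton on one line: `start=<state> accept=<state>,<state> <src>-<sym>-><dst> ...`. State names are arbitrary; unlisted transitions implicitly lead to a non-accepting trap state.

Run two small machines in parallel and take their product. The first has 2 states tracking the input length modulo 2; the second has 4 states tracking partial matches of the forbidden pattern `xxx`. A product state is a pair (one from each), accepting exactly when both do.
       x  y 
>* A   B  C 
   B   D  A 
   C   E  A 
 * D   F  C 
 * E   G  C 
   F   H  H 
   G   H  A 
   H   F  F 
(> = start, * = accepting)

start=A accept=A,D,E A-x->B A-y->C B-x->D B-y->A C-x->E C-y->A D-x->F D-y->C E-x->G E-y->C F-x->H F-y->H G-x->H G-y->A H-x->F H-y->F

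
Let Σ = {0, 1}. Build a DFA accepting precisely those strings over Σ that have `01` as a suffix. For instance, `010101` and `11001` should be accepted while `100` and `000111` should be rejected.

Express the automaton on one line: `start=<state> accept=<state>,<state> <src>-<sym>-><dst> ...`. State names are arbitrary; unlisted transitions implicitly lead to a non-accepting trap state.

Remember how much of `01` the current input suffix matches. State A means no match yet; B means the last symbol is `0`; C means the last 2 symbols are `01`. Only C accepts. On a mismatch, fall back to the longest proper suffix that is still a prefix of `01`.
       0  1 
>  A   B  A 
   B   B  C 
 * C   B  A 
(> = start, * = accepting)

start=A accept=C A-0->B A-1->A B-0->B B-1->C C-0->B C-1->A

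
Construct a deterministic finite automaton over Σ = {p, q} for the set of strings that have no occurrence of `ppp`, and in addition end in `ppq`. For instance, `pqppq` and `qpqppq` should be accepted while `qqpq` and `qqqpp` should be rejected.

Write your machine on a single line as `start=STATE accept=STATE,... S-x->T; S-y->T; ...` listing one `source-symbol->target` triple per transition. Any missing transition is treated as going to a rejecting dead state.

start=A; accept=E; A-p->B; A-q->A; B-p->C; B-q->A; C-p->D; C-q->E; D-p->D; D-q->D; E-p->B; E-q->A

Build one automaton per condition and run them in lockstep. The first has 4 states tracking partial matches of the forbidden pattern `ppp`; the second has 4 states tracking how much of the suffix `ppq` has currently been matched. A product state is a pair (one from each), accepting exactly when both do. Equivalent product states are then merged.
A 5-state machine:
       p  q 
>  A   B  A 
   B   C  A 
   C   D  E 
   D   D  D 
 * E   B  A 
(> = start, * = accepting)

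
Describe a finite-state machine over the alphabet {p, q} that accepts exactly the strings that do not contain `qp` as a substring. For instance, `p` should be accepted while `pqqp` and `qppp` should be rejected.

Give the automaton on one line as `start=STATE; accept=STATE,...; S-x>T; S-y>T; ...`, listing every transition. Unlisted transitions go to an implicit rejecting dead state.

This is the complement of 'contains `qp`'. Use the same substring-matching states — A through C holding how much of `qp` has just been matched — but flip the accepting set: everything except the trap C accepts.
A 3-state machine:
       p  q 
>* A   A  B 
 * B   C  B 
   C   C  C 
(> = start, * = accepting)

start=A; accept=A,B; A-p>A; A-q>B; B-p>C; B-q>B; C-p>C; C-q>C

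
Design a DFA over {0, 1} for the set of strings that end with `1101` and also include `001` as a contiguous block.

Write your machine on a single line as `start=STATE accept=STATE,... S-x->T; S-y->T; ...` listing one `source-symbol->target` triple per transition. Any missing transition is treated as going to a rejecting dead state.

Build one automaton per condition and run them in lockstep. The first has 5 states tracking how much of the suffix `1101` has currently been matched; the second has 4 states tracking whether and how much of `001` has been seen. A product state is a pair (one from each), accepting exactly when both do.
          0    1  
>  q0     q1   q2 
   q1     q3   q2 
   q2     q1   q4 
   q3     q3   q5 
   q4     q6   q4 
   q5     q7   q8 
   q6     q3   q9 
   q7     q7   q5 
   q8    q10   q8 
   q9     q1   q4 
   q10    q7  q11 
 * q11    q7   q8 
(> = start, * = accepting)

start=q0; accept=q11; q0-0->q1; q0-1->q2; q1-0->q3; q1-1->q2; q2-0->q1; q2-1->q4; q3-0->q3; q3-1->q5; q4-0->q6; q4-1->q4; q5-0->q7; q5-1->q8; q6-0->q3; q6-1->q9; q7-0->q7; q7-1->q5; q8-0->q10; q8-1->q8; q9-0->q1; q9-1->q4; q10-0->q7; q10-1->q11; q11-0->q7; q11-1->q8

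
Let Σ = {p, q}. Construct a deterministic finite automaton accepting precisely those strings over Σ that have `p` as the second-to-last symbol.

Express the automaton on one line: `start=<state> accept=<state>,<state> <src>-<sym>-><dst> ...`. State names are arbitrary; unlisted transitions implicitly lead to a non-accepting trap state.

A DFA must remember the last 2 symbols (since which symbol is second-to-last isn't known until the input ends). Use one state per possible window of the last ≤2 symbols; accept from those whose window starts with `p`.
        p   q  
>  s0   s1  s2 
   s1   s3  s4 
   s2   s5  s6 
 * s3   s3  s4 
 * s4   s5  s6 
   s5   s3  s4 
   s6   s5  s6 
(> = start, * = accepting)

start=s0 accept=s3,s4 s0-p->s1 s0-q->s2 s1-p->s3 s1-q->s4 s2-p->s5 s2-q->s6 s3-p->s3 s3-q->s4 s4-p->s5 s4-q->s6 s5-p->s3 s5-q->s4 s6-p->s5 s6-q->s6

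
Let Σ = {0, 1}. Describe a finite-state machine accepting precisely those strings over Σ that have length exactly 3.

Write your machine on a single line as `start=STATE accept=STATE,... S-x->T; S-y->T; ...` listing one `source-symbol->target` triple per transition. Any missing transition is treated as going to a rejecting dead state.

start=q0; accept=q3; q0-0->q1; q0-1->q1; q1-0->q2; q1-1->q2; q2-0->q3; q2-1->q3; q3-0->q4; q3-1->q4; q4-0->q4; q4-1->q4

We only need to distinguish lengths 0, 1, …, 3, and '>3'. Chain q0 → q1 → q2 → q3 → q4 on every symbol, with q4 looping. Accepting states: {q3}.
With 5 states:
        0   1  
>  q0   q1  q1 
   q1   q2  q2 
   q2   q3  q3 
 * q3   q4  q4 
   q4   q4  q4 
(> = start, * = accepting)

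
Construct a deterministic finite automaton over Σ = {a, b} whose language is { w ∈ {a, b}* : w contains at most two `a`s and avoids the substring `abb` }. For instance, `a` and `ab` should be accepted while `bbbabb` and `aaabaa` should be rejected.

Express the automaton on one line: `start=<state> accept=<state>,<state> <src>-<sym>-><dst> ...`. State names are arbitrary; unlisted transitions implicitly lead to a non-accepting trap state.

Build one automaton per condition and run them in lockstep. One (4 states) tracks the count of `a`s, saturating at 3; the other (4 states) tracks partial matches of the forbidden pattern `abb`. Each combined state is a pair, one component from each; accept when both components accept. After merging equivalent states the machine shrinks.
With 6 states:
        a   b  
>* q0   q1  q0 
 * q1   q2  q3 
 * q2   q4  q5 
 * q3   q2  q4 
   q4   q4  q4 
 * q5   q4  q4 
(> = start, * = accepting)

start=q0 accept=q0,q1,q2,q3,q5 q0-a->q1 q0-b->q0 q1-a->q2 q1-b->q3 q2-a->q4 q2-b->q5 q3-a->q2 q3-b->q4 q4-a->q4 q4-b->q4 q5-a->q4 q5-b->q4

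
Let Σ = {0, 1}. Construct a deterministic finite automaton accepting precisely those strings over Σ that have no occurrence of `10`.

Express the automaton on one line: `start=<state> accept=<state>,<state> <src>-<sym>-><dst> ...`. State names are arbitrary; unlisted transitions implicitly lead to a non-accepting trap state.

start=q0 accept=q0,q1 q0-0->q0 q0-1->q1 q1-0->q2 q1-1->q1 q2-0->q2 q2-1->q2

This is the complement of 'contains `10`'. Use the same substring-matching states — q0 through q2 holding how much of `10` has just been matched — but flip the accepting set: everything except the trap q2 accepts.
        0   1  
>* q0   q0  q1 
 * q1   q2  q1 
   q2   q2  q2 
(> = start, * = accepting)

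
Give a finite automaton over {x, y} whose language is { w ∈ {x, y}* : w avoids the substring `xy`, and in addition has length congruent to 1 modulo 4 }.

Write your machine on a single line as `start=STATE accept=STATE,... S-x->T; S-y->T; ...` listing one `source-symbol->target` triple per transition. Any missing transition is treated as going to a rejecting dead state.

start=A; accept=B,C; A-x->B; A-y->C; B-x->D; B-y->E; C-x->D; C-y->F; D-x->G; D-y->E; E-x->E; E-y->E; F-x->G; F-y->H; G-x->I; G-y->E; H-x->I; H-y->A; I-x->B; I-y->E

Handle the two conditions separately and then intersect. The first has 3 states tracking partial matches of the forbidden pattern `xy`; the second has 4 states tracking the input length modulo 4. A product state is a pair (one from each), accepting exactly when both do. Equivalent product states are then merged.
       x  y 
>  A   B  C 
 * B   D  E 
 * C   D  F 
   D   G  E 
   E   E  E 
   F   G  H 
   G   I  E 
   H   I  A 
   I   B  E 
(> = start, * = accepting)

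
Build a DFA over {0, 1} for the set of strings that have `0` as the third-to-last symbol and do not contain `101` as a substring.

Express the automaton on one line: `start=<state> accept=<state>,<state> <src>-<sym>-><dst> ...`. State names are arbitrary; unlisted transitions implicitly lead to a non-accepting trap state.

start=S0 accept=S6,S7,S8,S9 S0-0->S1 S0-1->S2 S1-0->S3 S1-1->S4 S2-0->S5 S2-1->S2 S3-0->S6 S3-1->S7 S4-0->S8 S4-1->S9 S5-0->S3 S5-1->S10 S6-0->S6 S6-1->S7 S7-0->S8 S7-1->S9 S8-0->S3 S8-1->S10 S9-0->S5 S9-1->S2 S10-0->S10 S10-1->S10

Handle the two conditions separately and then intersect. The first has 15 states tracking the last 3 symbols read; the second has 4 states tracking partial matches of the forbidden pattern `101`. A product state is a pair (one from each), accepting exactly when both do. Equivalent product states are then merged.
With 11 states:
          0    1  
>  S0     S1   S2 
   S1     S3   S4 
   S2     S5   S2 
   S3     S6   S7 
   S4     S8   S9 
   S5     S3  S10 
 * S6     S6   S7 
 * S7     S8   S9 
 * S8     S3  S10 
 * S9     S5   S2 
   S10   S10  S10 
(> = start, * = accepting)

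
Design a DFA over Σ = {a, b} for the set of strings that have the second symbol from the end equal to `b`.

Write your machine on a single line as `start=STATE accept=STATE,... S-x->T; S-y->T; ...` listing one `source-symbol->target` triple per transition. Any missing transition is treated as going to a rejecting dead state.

A DFA must remember the last 2 symbols (since which symbol is second-to-last isn't known until the input ends). Use one state per possible window of the last ≤2 symbols; accept from those whose window starts with `b`.
A 7-state machine:
        a   b  
>  s0   s1  s2 
   s1   s3  s4 
   s2   s5  s6 
   s3   s3  s4 
   s4   s5  s6 
 * s5   s3  s4 
 * s6   s5  s6 
(> = start, * = accepting)

start=s0; accept=s5,s6; s0-a->s1; s0-b->s2; s1-a->s3; s1-b->s4; s2-a->s5; s2-b->s6; s3-a->s3; s3-b->s4; s4-a->s5; s4-b->s6; s5-a->s3; s5-b->s4; s6-a->s5; s6-b->s6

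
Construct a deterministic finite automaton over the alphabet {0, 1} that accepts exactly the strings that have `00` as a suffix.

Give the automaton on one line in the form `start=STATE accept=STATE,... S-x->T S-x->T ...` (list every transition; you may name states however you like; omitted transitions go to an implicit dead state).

start=q0 accept=q2 q0-0->q1 q0-1->q0 q1-0->q2 q1-1->q0 q2-0->q2 q2-1->q0

Remember how much of `00` the current input suffix matches. State q0 means no match yet; q1 means the last symbol is `0`; q2 means the last 2 symbols are `00`. Only q2 accepts. On a mismatch, fall back to the longest proper suffix that is still a prefix of `00`.
        0   1  
>  q0   q1  q0 
   q1   q2  q0 
 * q2   q2  q0 
(> = start, * = accepting)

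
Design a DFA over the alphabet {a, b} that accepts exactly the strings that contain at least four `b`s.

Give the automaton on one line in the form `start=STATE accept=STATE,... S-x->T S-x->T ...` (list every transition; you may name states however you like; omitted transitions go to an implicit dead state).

start=q0 accept=q4,q5 q0-a->q0 q0-b->q1 q1-a->q1 q1-b->q2 q2-a->q2 q2-b->q3 q3-a->q3 q3-b->q4 q4-a->q4 q4-b->q5 q5-a->q5 q5-b->q5

Count `b`s, saturating at 5: states q0 through q4 mean 0 through 4 `b`s seen; q5 means more than 4. Each `b` increments (capped at q5); other symbols loop. Accept from {q4, q5}.
6 states suffice.
        a   b  
>  q0   q0  q1 
   q1   q1  q2 
   q2   q2  q3 
   q3   q3  q4 
 * q4   q4  q5 
 * q5   q5  q5 
(> = start, * = accepting)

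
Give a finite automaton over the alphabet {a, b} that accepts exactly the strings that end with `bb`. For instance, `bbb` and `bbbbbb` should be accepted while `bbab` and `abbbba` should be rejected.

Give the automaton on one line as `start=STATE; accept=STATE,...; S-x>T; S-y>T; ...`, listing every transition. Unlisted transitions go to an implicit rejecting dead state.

Let each state record the length of the longest suffix of the input read so far that is also a prefix of `bb`. q1 means the last symbol is `b`; q2 means the last 2 symbols are `bb`. Accept only at q2, where the string currently ends in `bb`.
        a   b  
>  q0   q0  q1 
   q1   q0  q2 
 * q2   q0  q2 
(> = start, * = accepting)

start=q0; accept=q2; q0-a>q0; q0-b>q1; q1-a>q0; q1-b>q2; q2-a>q0; q2-b>q2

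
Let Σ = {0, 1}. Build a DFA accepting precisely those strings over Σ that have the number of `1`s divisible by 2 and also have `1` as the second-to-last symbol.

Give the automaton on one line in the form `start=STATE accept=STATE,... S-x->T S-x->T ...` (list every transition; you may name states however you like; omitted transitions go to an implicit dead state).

start=q0 accept=q6,q9 q0-0->q1 q0-1->q2 q1-0->q3 q1-1->q4 q2-0->q5 q2-1->q6 q3-0->q3 q3-1->q4 q4-0->q5 q4-1->q6 q5-0->q7 q5-1->q8 q6-0->q9 q6-1->q10 q7-0->q7 q7-1->q8 q8-0->q9 q8-1->q10 q9-0->q3 q9-1->q4 q10-0->q5 q10-1->q6

Build one automaton per condition and run them in lockstep. One (2 states) tracks the count of `1`s modulo 2; the other (7 states) tracks the last 2 symbols read. Each combined state is a pair, one component from each; accept when both components accept.
An 11-state machine:
          0    1  
>  q0     q1   q2 
   q1     q3   q4 
   q2     q5   q6 
   q3     q3   q4 
   q4     q5   q6 
   q5     q7   q8 
 * q6     q9  q10 
   q7     q7   q8 
   q8     q9  q10 
 * q9     q3   q4 
   q10    q5   q6 
(> = start, * = accepting)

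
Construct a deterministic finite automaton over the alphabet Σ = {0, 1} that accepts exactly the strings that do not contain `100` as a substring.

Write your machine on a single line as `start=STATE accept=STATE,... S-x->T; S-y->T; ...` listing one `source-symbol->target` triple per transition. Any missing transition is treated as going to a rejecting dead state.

This is the complement of 'contains `100`'. Use the same substring-matching states — A through D holding how much of `100` has just been matched — but flip the accepting set: everything except the trap D accepts.
With 4 states:
       0  1 
>* A   A  B 
 * B   C  B 
 * C   D  B 
   D   D  D 
(> = start, * = accepting)

start=A; accept=A,B,C; A-0->A; A-1->B; B-0->C; B-1->B; C-0->D; C-1->B; D-0->D; D-1->D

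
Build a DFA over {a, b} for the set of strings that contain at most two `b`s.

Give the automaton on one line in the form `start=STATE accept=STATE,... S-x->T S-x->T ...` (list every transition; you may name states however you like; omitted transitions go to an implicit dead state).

Only the number of `b`s matters, and only up to 3. Make a chain s0 → s1 → s2 → s3 advanced by each `b` (with s3 absorbing); every other symbol self-loops. The accepting set is {s0, s1, s2}.
        a   b  
>* s0   s0  s1 
 * s1   s1  s2 
 * s2   s2  s3 
   s3   s3  s3 
(> = start, * = accepting)

start=s0 accept=s0,s1,s2 s0-a->s0 s0-b->s1 s1-a->s1 s1-b->s2 s2-a->s2 s2-b->s3 s3-a->s3 s3-b->s3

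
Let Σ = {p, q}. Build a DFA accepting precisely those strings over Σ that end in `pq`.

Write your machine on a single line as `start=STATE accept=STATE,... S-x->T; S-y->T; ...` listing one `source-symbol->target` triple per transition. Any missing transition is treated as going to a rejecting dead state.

start=A; accept=C; A-p->B; A-q->A; B-p->B; B-q->C; C-p->B; C-q->A

Remember how much of `pq` the current input suffix matches. State A means no match yet; B means the last symbol is `p`; C means the last 2 symbols are `pq`. Only C accepts. On a mismatch, fall back to the longest proper suffix that is still a prefix of `pq`.
       p  q 
>  A   B  A 
   B   B  C 
 * C   B  A 
(> = start, * = accepting)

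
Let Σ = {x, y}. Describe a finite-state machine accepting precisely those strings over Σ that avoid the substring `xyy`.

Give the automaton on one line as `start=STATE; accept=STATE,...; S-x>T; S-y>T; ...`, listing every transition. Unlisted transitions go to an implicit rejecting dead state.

start=q0; accept=q0,q1,q2; q0-x>q1; q0-y>q0; q1-x>q1; q1-y>q2; q2-x>q1; q2-y>q3; q3-x>q3; q3-y>q3

Track partial matches of the forbidden pattern `xyy`. State q3 is a dead state reached once `xyy` has occurred; every other state accepts. q0 means no part of `xyy` is currently matched.
4 states suffice.
        x   y  
>* q0   q1  q0 
 * q1   q1  q2 
 * q2   q1  q3 
   q3   q3  q3 
(> = start, * = accepting)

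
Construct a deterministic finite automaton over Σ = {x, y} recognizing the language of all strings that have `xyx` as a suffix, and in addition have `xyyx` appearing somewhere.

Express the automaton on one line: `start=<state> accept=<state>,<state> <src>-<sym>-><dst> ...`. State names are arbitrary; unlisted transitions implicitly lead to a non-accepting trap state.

start=q0 accept=q6 q0-x->q1 q0-y->q0 q1-x->q1 q1-y->q2 q2-x->q1 q2-y->q3 q3-x->q4 q3-y->q0 q4-x->q4 q4-y->q5 q5-x->q6 q5-y->q7 q6-x->q4 q6-y->q5 q7-x->q4 q7-y->q7

Run two small machines in parallel and take their product. The first has 4 states tracking how much of the suffix `xyx` has currently been matched; the second has 5 states tracking whether and how much of `xyyx` has been seen. A product state is a pair (one from each), accepting exactly when both do. After merging equivalent states the machine shrinks.
With 8 states:
        x   y  
>  q0   q1  q0 
   q1   q1  q2 
   q2   q1  q3 
   q3   q4  q0 
   q4   q4  q5 
   q5   q6  q7 
 * q6   q4  q5 
   q7   q4  q7 
(> = start, * = accepting)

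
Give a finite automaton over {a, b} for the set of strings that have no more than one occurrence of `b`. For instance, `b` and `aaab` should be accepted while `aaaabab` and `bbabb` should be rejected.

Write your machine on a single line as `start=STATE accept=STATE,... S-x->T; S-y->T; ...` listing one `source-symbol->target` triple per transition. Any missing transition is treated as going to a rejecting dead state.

start=S0; accept=S0,S1; S0-a->S0; S0-b->S1; S1-a->S1; S1-b->S2; S2-a->S2; S2-b->S2

Count `b`s, saturating at 2: state S0 means no `b` yet, S1 means one `b` seen, S2 means more than one. Each `b` increments (capped at S2); other symbols loop. Accept from {S0, S1}.
        a   b  
>* S0   S0  S1 
 * S1   S1  S2 
   S2   S2  S2 
(> = start, * = accepting)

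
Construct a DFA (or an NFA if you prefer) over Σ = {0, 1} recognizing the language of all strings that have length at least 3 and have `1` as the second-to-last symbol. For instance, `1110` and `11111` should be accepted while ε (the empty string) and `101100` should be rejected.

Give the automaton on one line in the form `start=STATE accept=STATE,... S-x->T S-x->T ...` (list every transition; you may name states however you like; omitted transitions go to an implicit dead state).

Run two small machines in parallel and take their product. One (5 states) tracks the input length, saturating at 4; the other (7 states) tracks the last 2 symbols read. Each combined state is a pair, one component from each; accept when both components accept. Minimizing collapses redundant product states.
        0   1  
>  s0   s1  s1 
   s1   s1  s2 
   s2   s3  s4 
 * s3   s1  s2 
 * s4   s3  s4 
(> = start, * = accepting)

start=s0 accept=s3,s4 s0-0->s1 s0-1->s1 s1-0->s1 s1-1->s2 s2-0->s3 s2-1->s4 s3-0->s1 s3-1->s2 s4-0->s3 s4-1->s4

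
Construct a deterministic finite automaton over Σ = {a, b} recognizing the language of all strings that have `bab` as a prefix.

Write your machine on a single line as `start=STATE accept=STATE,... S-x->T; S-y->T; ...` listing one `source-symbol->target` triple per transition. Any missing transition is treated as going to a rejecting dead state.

start=S0; accept=S3; S0-a->S4; S0-b->S1; S1-a->S2; S1-b->S4; S2-a->S4; S2-b->S3; S3-a->S3; S3-b->S3; S4-a->S4; S4-b->S4

Walk along `bab` while the input agrees: from S0 take `b` to S1, and so on. Any deviation drops to the rejecting sink S4. Once S3 is reached the prefix is confirmed and every continuation is accepted.
With 5 states:
        a   b  
>  S0   S4  S1 
   S1   S2  S4 
   S2   S4  S3 
 * S3   S3  S3 
   S4   S4  S4 
(> = start, * = accepting)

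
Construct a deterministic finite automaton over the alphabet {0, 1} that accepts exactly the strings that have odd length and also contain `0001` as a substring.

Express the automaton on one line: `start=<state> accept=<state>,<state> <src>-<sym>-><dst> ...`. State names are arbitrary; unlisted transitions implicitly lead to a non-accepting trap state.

start=S0 accept=S9 S0-0->S1 S0-1->S2 S1-0->S3 S1-1->S0 S2-0->S4 S2-1->S0 S3-0->S5 S3-1->S2 S4-0->S6 S4-1->S2 S5-0->S7 S5-1->S8 S6-0->S7 S6-1->S0 S7-0->S5 S7-1->S9 S8-0->S9 S8-1->S9 S9-0->S8 S9-1->S8

Handle the two conditions separately and then intersect. The first has 2 states tracking the input length modulo 2; the second has 5 states tracking whether and how much of `0001` has been seen. A product state is a pair (one from each), accepting exactly when both do.
With 10 states:
        0   1  
>  S0   S1  S2 
   S1   S3  S0 
   S2   S4  S0 
   S3   S5  S2 
   S4   S6  S2 
   S5   S7  S8 
   S6   S7  S0 
   S7   S5  S9 
   S8   S9  S9 
 * S9   S8  S8 
(> = start, * = accepting)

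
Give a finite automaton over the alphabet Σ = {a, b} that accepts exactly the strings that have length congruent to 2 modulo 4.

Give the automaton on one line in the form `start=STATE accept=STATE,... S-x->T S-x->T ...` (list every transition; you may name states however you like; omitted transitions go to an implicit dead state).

Only the length mod 4 matters, so use a 4-cycle: from any state, every input symbol moves to the next state, wrapping s3 back to s0. Mark s2 accepting.
With 4 states:
        a   b  
>  s0   s1  s1 
   s1   s2  s2 
 * s2   s3  s3 
   s3   s0  s0 
(> = start, * = accepting)

start=s0 accept=s2 s0-a->s1 s0-b->s1 s1-a->s2 s1-b->s2 s2-a->s3 s2-b->s3 s3-a->s0 s3-b->s0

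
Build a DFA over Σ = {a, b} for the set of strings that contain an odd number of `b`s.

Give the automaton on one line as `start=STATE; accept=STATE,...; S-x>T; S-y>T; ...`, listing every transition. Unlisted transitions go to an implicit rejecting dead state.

Keep the running count of `b`s modulo 2: each `b` advances along the cycle q0 → q1 → q0 while other symbols loop. Accept at q1.
With 2 states:
        a   b  
>  q0   q0  q1 
 * q1   q1  q0 
(> = start, * = accepting)

start=q0; accept=q1; q0-a>q0; q0-b>q1; q1-a>q1; q1-b>q0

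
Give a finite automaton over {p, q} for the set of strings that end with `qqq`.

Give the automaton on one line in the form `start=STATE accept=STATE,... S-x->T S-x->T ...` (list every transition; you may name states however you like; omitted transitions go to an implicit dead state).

start=s0 accept=s3 s0-p->s0 s0-q->s1 s1-p->s0 s1-q->s2 s2-p->s0 s2-q->s3 s3-p->s0 s3-q->s3

Let each state record the length of the longest suffix of the input read so far that is also a prefix of `qqq`. s1 means the last symbol is `q`; s2 means the last 2 symbols are `qq`; s3 means the last 3 symbols are `qqq`. Accept only at s3, where the string currently ends in `qqq`.
        p   q  
>  s0   s0  s1 
   s1   s0  s2 
   s2   s0  s3 
 * s3   s0  s3 
(> = start, * = accepting)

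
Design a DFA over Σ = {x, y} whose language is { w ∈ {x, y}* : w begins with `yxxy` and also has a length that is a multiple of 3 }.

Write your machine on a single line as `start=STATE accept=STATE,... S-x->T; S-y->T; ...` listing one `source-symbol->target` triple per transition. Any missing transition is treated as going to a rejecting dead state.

start=q0; accept=q9; q0-x->q1; q0-y->q2; q1-x->q3; q1-y->q3; q2-x->q4; q2-y->q3; q3-x->q5; q3-y->q5; q4-x->q6; q4-y->q5; q5-x->q1; q5-y->q1; q6-x->q1; q6-y->q7; q7-x->q8; q7-y->q8; q8-x->q9; q8-y->q9; q9-x->q7; q9-y->q7

Handle the two conditions separately and then intersect. The first has 6 states tracking whether the input so far still matches the prefix `yxxy`; the second has 3 states tracking the input length modulo 3. A product state is a pair (one from each), accepting exactly when both do.
        x   y  
>  q0   q1  q2 
   q1   q3  q3 
   q2   q4  q3 
   q3   q5  q5 
   q4   q6  q5 
   q5   q1  q1 
   q6   q1  q7 
   q7   q8  q8 
   q8   q9  q9 
 * q9   q7  q7 
(> = start, * = accepting)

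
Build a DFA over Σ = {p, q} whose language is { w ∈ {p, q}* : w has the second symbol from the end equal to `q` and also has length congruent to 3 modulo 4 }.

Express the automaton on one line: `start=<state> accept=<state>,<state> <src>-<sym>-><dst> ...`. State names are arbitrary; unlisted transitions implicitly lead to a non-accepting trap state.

Run two small machines in parallel and take their product. The first has 7 states tracking the last 2 symbols read; the second has 4 states tracking the input length modulo 4. A product state is a pair (one from each), accepting exactly when both do.
       p  q 
>  A   B  C 
   B   D  E 
   C   F  G 
   D   H  I 
   E   J  K 
   F   H  I 
   G   J  K 
   H   L  M 
   I   N  O 
 * J   L  M 
 * K   N  O 
   L   P  Q 
   M   R  S 
   N   P  Q 
   O   R  S 
   P   D  E 
   Q   F  G 
   R   D  E 
   S   F  G 
(> = start, * = accepting)

start=A accept=J,K A-p->B A-q->C B-p->D B-q->E C-p->F C-q->G D-p->H D-q->I E-p->J E-q->K F-p->H F-q->I G-p->J G-q->K H-p->L H-q->M I-p->N I-q->O J-p->L J-q->M K-p->N K-q->O L-p->P L-q->Q M-p->R M-q->S N-p->P N-q->Q O-p->R O-q->S P-p->D P-q->E Q-p->F Q-q->G R-p->D R-q->E S-p->F S-q->G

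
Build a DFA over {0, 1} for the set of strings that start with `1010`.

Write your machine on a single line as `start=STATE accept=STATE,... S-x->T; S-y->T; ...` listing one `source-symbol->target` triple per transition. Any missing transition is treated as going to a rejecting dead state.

Walk along `1010` while the input agrees: from q0 take `1` to q1, and so on. Any deviation drops to the rejecting sink q5. Once q4 is reached the prefix is confirmed and every continuation is accepted.
6 states suffice.
        0   1  
>  q0   q5  q1 
   q1   q2  q5 
   q2   q5  q3 
   q3   q4  q5 
 * q4   q4  q4 
   q5   q5  q5 
(> = start, * = accepting)

start=q0; accept=q4; q0-0->q5; q0-1->q1; q1-0->q2; q1-1->q5; q2-0->q5; q2-1->q3; q3-0->q4; q3-1->q5; q4-0->q4; q4-1->q4; q5-0->q5; q5-1->q5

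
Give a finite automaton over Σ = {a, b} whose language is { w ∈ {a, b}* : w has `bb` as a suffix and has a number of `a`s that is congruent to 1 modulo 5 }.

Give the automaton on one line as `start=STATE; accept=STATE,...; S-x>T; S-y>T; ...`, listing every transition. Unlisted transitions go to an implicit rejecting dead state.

Run two small machines in parallel and take their product. One (3 states) tracks how much of the suffix `bb` has currently been matched; the other (5 states) tracks the count of `a`s modulo 5. Each combined state is a pair, one component from each; accept when both components accept. After merging equivalent states the machine shrinks.
        a   b  
>  q0   q1  q0 
   q1   q2  q3 
   q2   q4  q2 
   q3   q2  q5 
   q4   q6  q4 
 * q5   q2  q5 
   q6   q0  q6 
(> = start, * = accepting)

start=q0; accept=q5; q0-a>q1; q0-b>q0; q1-a>q2; q1-b>q3; q2-a>q4; q2-b>q2; q3-a>q2; q3-b>q5; q4-a>q6; q4-b>q4; q5-a>q2; q5-b>q5; q6-a>q0; q6-b>q6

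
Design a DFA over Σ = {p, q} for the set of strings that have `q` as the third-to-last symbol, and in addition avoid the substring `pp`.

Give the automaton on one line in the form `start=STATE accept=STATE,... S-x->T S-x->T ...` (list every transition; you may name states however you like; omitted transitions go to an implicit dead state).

Build one automaton per condition and run them in lockstep. One (15 states) tracks the last 3 symbols read; the other (3 states) tracks partial matches of the forbidden pattern `pp`. Each combined state is a pair, one component from each; accept when both components accept. After merging equivalent states the machine shrinks.
A 9-state machine:
        p   q  
>  S0   S1  S2 
   S1   S3  S2 
   S2   S4  S5 
   S3   S3  S3 
   S4   S3  S6 
   S5   S7  S8 
 * S6   S4  S5 
 * S7   S3  S6 
 * S8   S7  S8 
(> = start, * = accepting)

start=S0 accept=S6,S7,S8 S0-p->S1 S0-q->S2 S1-p->S3 S1-q->S2 S2-p->S4 S2-q->S5 S3-p->S3 S3-q->S3 S4-p->S3 S4-q->S6 S5-p->S7 S5-q->S8 S6-p->S4 S6-q->S5 S7-p->S3 S7-q->S6 S8-p->S7 S8-q->S8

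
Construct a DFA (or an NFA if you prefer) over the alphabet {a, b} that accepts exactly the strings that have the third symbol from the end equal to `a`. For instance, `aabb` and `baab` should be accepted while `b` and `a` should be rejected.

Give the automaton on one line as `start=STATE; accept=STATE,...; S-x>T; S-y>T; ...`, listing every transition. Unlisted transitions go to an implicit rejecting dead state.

start=q0; accept=q7,q8,q9,q10; q0-a>q1; q0-b>q2; q1-a>q3; q1-b>q4; q2-a>q5; q2-b>q6; q3-a>q7; q3-b>q8; q4-a>q9; q4-b>q10; q5-a>q11; q5-b>q12; q6-a>q13; q6-b>q14; q7-a>q7; q7-b>q8; q8-a>q9; q8-b>q10; q9-a>q11; q9-b>q12; q10-a>q13; q10-b>q14; q11-a>q7; q11-b>q8; q12-a>q9; q12-b>q10; q13-a>q11; q13-b>q12; q14-a>q13; q14-b>q14

A DFA must remember the last 3 symbols (since which symbol is third-to-last isn't known until the input ends). Use one state per possible window of the last ≤3 symbols; accept from those whose window starts with `a`.
With 15 states:
          a    b  
>  q0     q1   q2 
   q1     q3   q4 
   q2     q5   q6 
   q3     q7   q8 
   q4     q9  q10 
   q5    q11  q12 
   q6    q13  q14 
 * q7     q7   q8 
 * q8     q9  q10 
 * q9    q11  q12 
 * q10   q13  q14 
   q11    q7   q8 
   q12    q9  q10 
   q13   q11  q12 
   q14   q13  q14 
(> = start, * = accepting)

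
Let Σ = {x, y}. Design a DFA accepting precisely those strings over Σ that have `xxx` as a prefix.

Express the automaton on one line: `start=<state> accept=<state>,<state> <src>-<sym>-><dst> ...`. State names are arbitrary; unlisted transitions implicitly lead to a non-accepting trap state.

Check the first 3 symbols one by one: A through C record how many have matched `xxx` so far; any wrong symbol goes to the dead state E. After all 3 match we enter the accepting sink D.
A 5-state machine:
       x  y 
>  A   B  E 
   B   C  E 
   C   D  E 
 * D   D  D 
   E   E  E 
(> = start, * = accepting)

start=A accept=D A-x->B A-y->E B-x->C B-y->E C-x->D C-y->E D-x->D D-y->D E-x->E E-y->E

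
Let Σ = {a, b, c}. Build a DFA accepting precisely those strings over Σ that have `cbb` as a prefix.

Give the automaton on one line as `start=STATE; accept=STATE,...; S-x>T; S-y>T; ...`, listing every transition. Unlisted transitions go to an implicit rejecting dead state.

Walk along `cbb` while the input agrees: from q0 take `c` to q1, and so on. Any deviation drops to the rejecting sink q4. Once q3 is reached the prefix is confirmed and every continuation is accepted.
A 5-state machine:
        a   b   c  
>  q0   q4  q4  q1 
   q1   q4  q2  q4 
   q2   q4  q3  q4 
 * q3   q3  q3  q3 
   q4   q4  q4  q4 
(> = start, * = accepting)

start=q0; accept=q3; q0-a>q4; q0-b>q4; q0-c>q1; q1-a>q4; q1-b>q2; q1-c>q4; q2-a>q4; q2-b>q3; q2-c>q4; q3-a>q3; q3-b>q3; q3-c>q3; q4-a>q4; q4-b>q4; q4-c>q4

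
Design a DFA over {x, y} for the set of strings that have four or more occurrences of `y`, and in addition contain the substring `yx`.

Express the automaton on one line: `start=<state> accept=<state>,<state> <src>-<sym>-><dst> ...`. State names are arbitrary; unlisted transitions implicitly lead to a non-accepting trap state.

Build one automaton per condition and run them in lockstep. One (6 states) tracks the count of `y`s, saturating at 5; the other (3 states) tracks whether and how much of `yx` has been seen. Each combined state is a pair, one component from each; accept when both components accept.
11 states suffice.
          x    y  
>  q0     q0   q1 
   q1     q2   q3 
   q2     q2   q4 
   q3     q4   q5 
   q4     q4   q6 
   q5     q6   q7 
   q6     q6   q8 
   q7     q8   q9 
 * q8     q8  q10 
   q9    q10   q9 
 * q10   q10  q10 
(> = start, * = accepting)

start=q0 accept=q8,q10 q0-x->q0 q0-y->q1 q1-x->q2 q1-y->q3 q2-x->q2 q2-y->q4 q3-x->q4 q3-y->q5 q4-x->q4 q4-y->q6 q5-x->q6 q5-y->q7 q6-x->q6 q6-y->q8 q7-x->q8 q7-y->q9 q8-x->q8 q8-y->q10 q9-x->q10 q9-y->q9 q10-x->q10 q10-y->q10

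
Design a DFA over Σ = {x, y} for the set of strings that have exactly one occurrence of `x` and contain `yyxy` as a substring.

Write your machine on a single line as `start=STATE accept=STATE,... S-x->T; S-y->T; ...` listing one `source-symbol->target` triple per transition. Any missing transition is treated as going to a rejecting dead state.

start=q0; accept=q5; q0-x->q1; q0-y->q2; q1-x->q1; q1-y->q1; q2-x->q1; q2-y->q3; q3-x->q4; q3-y->q3; q4-x->q1; q4-y->q5; q5-x->q1; q5-y->q5

Run two small machines in parallel and take their product. The first has 3 states tracking the count of `x`s, saturating at 2; the second has 5 states tracking whether and how much of `yyxy` has been seen. A product state is a pair (one from each), accepting exactly when both do. Equivalent product states are then merged.
6 states suffice.
        x   y  
>  q0   q1  q2 
   q1   q1  q1 
   q2   q1  q3 
   q3   q4  q3 
   q4   q1  q5 
 * q5   q1  q5 
(> = start, * = accepting)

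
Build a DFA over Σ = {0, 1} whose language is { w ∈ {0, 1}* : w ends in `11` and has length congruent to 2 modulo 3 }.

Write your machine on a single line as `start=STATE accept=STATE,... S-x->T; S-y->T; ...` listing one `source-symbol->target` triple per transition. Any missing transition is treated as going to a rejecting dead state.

Run two small machines in parallel and take their product. The first has 3 states tracking how much of the suffix `11` has currently been matched; the second has 3 states tracking the input length modulo 3. A product state is a pair (one from each), accepting exactly when both do. Equivalent product states are then merged.
        0   1  
>  q0   q1  q2 
   q1   q3  q3 
   q2   q3  q4 
   q3   q0  q0 
 * q4   q0  q0 
(> = start, * = accepting)

start=q0; accept=q4; q0-0->q1; q0-1->q2; q1-0->q3; q1-1->q3; q2-0->q3; q2-1->q4; q3-0->q0; q3-1->q0; q4-0->q0; q4-1->q0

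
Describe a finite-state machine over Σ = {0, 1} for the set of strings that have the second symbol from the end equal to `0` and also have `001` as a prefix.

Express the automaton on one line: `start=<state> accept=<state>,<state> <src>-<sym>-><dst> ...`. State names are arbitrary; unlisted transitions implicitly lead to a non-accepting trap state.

start=q0 accept=q4,q7 q0-0->q1 q0-1->q2 q1-0->q3 q1-1->q2 q2-0->q2 q2-1->q2 q3-0->q2 q3-1->q4 q4-0->q5 q4-1->q6 q5-0->q7 q5-1->q4 q6-0->q5 q6-1->q6 q7-0->q7 q7-1->q4

Handle the two conditions separately and then intersect. The first has 7 states tracking the last 2 symbols read; the second has 5 states tracking whether the input so far still matches the prefix `001`. A product state is a pair (one from each), accepting exactly when both do. Equivalent product states are then merged.
With 8 states:
        0   1  
>  q0   q1  q2 
   q1   q3  q2 
   q2   q2  q2 
   q3   q2  q4 
 * q4   q5  q6 
   q5   q7  q4 
   q6   q5  q6 
 * q7   q7  q4 
(> = start, * = accepting)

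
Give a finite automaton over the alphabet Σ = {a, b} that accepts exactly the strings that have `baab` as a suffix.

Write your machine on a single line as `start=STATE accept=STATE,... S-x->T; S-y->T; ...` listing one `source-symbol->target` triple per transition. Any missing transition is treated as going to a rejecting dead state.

start=s0; accept=s4; s0-a->s0; s0-b->s1; s1-a->s2; s1-b->s1; s2-a->s3; s2-b->s1; s3-a->s0; s3-b->s4; s4-a->s2; s4-b->s1

Let each state record the length of the longest suffix of the input read so far that is also a prefix of `baab`. s1 means the last symbol is `b`; s2 means the last 2 symbols are `ba`; s3 means the last 3 symbols are `baa`; s4 means the last 4 symbols are `baab`. Accept only at s4, where the string currently ends in `baab`.
        a   b  
>  s0   s0  s1 
   s1   s2  s1 
   s2   s3  s1 
   s3   s0  s4 
 * s4   s2  s1 
(> = start, * = accepting)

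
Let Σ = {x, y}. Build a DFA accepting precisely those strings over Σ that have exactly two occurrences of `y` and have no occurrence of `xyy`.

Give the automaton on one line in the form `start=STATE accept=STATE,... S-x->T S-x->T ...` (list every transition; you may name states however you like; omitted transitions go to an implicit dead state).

start=S0 accept=S4 S0-x->S1 S0-y->S2 S1-x->S1 S1-y->S3 S2-x->S2 S2-y->S4 S3-x->S2 S3-y->S5 S4-x->S4 S4-y->S5 S5-x->S5 S5-y->S5

Handle the two conditions separately and then intersect. The first has 4 states tracking the count of `y`s, saturating at 3; the second has 4 states tracking partial matches of the forbidden pattern `xyy`. A product state is a pair (one from each), accepting exactly when both do. After merging equivalent states the machine shrinks.
A 6-state machine:
        x   y  
>  S0   S1  S2 
   S1   S1  S3 
   S2   S2  S4 
   S3   S2  S5 
 * S4   S4  S5 
   S5   S5  S5 
(> = start, * = accepting)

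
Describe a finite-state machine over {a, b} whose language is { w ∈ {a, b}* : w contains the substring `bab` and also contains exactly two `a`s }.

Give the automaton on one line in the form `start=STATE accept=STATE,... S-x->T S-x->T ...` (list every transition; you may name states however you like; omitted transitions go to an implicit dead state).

Handle the two conditions separately and then intersect. The first has 4 states tracking whether and how much of `bab` has been seen; the second has 4 states tracking the count of `a`s, saturating at 3. A product state is a pair (one from each), accepting exactly when both do. Equivalent product states are then merged.
With 9 states:
        a   b  
>  q0   q1  q2 
   q1   q3  q4 
   q2   q5  q2 
   q3   q3  q3 
   q4   q6  q4 
   q5   q3  q7 
   q6   q3  q8 
   q7   q8  q7 
 * q8   q3  q8 
(> = start, * = accepting)

start=q0 accept=q8 q0-a->q1 q0-b->q2 q1-a->q3 q1-b->q4 q2-a->q5 q2-b->q2 q3-a->q3 q3-b->q3 q4-a->q6 q4-b->q4 q5-a->q3 q5-b->q7 q6-a->q3 q6-b->q8 q7-a->q8 q7-b->q7 q8-a->q3 q8-b->q8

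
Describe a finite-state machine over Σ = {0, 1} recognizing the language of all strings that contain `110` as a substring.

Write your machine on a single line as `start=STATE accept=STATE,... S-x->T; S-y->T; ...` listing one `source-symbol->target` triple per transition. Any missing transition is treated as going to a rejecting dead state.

Track how much of `110` has been matched so far: state q0 is no progress, q3 is the absorbing accept state reached once `110` has occurred. Intermediate states record partial matches; on a mismatch, fall back to the longest reusable overlap.
A 4-state machine:
        0   1  
>  q0   q0  q1 
   q1   q0  q2 
   q2   q3  q2 
 * q3   q3  q3 
(> = start, * = accepting)

start=q0; accept=q3; q0-0->q0; q0-1->q1; q1-0->q0; q1-1->q2; q2-0->q3; q2-1->q2; q3-0->q3; q3-1->q3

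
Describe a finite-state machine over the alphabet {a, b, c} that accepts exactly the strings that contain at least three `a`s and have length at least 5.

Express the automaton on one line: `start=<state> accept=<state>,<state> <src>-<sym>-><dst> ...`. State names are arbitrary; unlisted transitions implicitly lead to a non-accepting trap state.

Handle the two conditions separately and then intersect. The first has 5 states tracking the count of `a`s, saturating at 4; the second has 7 states tracking the input length, saturating at 6. A product state is a pair (one from each), accepting exactly when both do. Minimizing collapses redundant product states.
With 12 states:
          a    b    c  
>  q0     q1   q2   q2 
   q1     q3   q4   q4 
   q2     q4   q5   q5 
   q3     q6   q7   q7 
   q4     q7   q8   q8 
   q5     q8   q5   q5 
   q6     q9   q9   q9 
   q7     q9  q10  q10 
   q8    q10   q8   q8 
   q9    q11  q11  q11 
   q10   q11  q10  q10 
 * q11   q11  q11  q11 
(> = start, * = accepting)

start=q0 accept=q11 q0-a->q1 q0-b->q2 q0-c->q2 q1-a->q3 q1-b->q4 q1-c->q4 q2-a->q4 q2-b->q5 q2-c->q5 q3-a->q6 q3-b->q7 q3-c->q7 q4-a->q7 q4-b->q8 q4-c->q8 q5-a->q8 q5-b->q5 q5-c->q5 q6-a->q9 q6-b->q9 q6-c->q9 q7-a->q9 q7-b->q10 q7-c->q10 q8-a->q10 q8-b->q8 q8-c->q8 q9-a->q11 q9-b->q11 q9-c->q11 q10-a->q11 q10-b->q10 q10-c->q10 q11-a->q11 q11-b->q11 q11-c->q11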